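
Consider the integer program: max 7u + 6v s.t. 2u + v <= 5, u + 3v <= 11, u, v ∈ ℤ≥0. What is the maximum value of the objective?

The continuous relaxation peaks at (0.8, 3.4) with value 26.00; rounding to a feasible lattice point costs some objective.
(u,v)=(1,3): 2·1+1·3=5≤5, 1·1+3·3=10≤11, objective 25.
(u,v)=(1,2): 2·1+1·2=4≤5, 1·1+3·2=7≤11, objective 19.
No feasible integer point exceeds 25.

25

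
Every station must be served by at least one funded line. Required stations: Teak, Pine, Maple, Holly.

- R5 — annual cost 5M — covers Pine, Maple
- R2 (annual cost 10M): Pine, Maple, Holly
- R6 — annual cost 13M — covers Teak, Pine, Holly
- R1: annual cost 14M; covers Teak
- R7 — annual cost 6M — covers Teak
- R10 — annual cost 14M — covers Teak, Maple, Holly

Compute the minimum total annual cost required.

16

The greedy cost-per-new-station heuristic would pick R5, R7, and R2 for 21, but a cheaper cover exists.
Choose R2 and R7: together they cover Teak, Pine, Maple, Holly — every station.
Total annual cost: 10 + 6 = 16.
No cover costs less than 16.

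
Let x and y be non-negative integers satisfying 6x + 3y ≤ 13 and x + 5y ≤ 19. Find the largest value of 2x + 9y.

The continuous relaxation peaks at (0.296, 3.74) with value 34.26; rounding to a feasible lattice point costs some objective.
(x,y)=(0,3): 6·0+3·3=9≤13, 1·0+5·3=15≤19, objective 27.
(x,y)=(1,2): 6·1+3·2=12≤13, 1·1+5·2=11≤19, objective 20.
(x,y)=(0,2): 6·0+3·2=6≤13, 1·0+5·2=10≤19, objective 18.
Maximum is 27 at (x,y)=(0,3).

27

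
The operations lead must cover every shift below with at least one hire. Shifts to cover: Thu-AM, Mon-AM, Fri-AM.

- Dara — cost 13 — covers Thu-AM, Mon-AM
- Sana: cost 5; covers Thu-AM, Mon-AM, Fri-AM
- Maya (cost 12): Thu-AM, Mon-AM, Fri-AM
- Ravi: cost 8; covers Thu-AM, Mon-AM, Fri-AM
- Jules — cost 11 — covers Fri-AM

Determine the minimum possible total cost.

This is a weighted set-cover instance.
Sana alone covers Thu-AM, Mon-AM, Fri-AM — every shift.
Total cost: 5.
No cover costs less than 5.

5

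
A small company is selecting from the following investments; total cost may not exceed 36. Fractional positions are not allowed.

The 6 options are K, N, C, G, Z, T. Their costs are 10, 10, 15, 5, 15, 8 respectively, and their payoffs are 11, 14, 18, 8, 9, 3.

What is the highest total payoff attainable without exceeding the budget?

43

Allowing fractional choices, the relaxed optimum would be about 46.6, but investments are indivisible.
K + N + C: cost 10 + 10 + 15 = 35 ≤ 36, payoff 11 + 14 + 18 = 43.
N + C + G: cost 10 + 15 + 5 = 30 ≤ 36, payoff 14 + 18 + 8 = 40.
Best is K, N, and C with total payoff 43.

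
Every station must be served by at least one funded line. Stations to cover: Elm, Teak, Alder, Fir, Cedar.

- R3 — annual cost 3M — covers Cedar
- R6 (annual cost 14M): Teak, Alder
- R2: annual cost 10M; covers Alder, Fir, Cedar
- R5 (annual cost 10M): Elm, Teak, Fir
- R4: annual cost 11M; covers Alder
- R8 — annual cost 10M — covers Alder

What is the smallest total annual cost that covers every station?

The greedy cost-per-new-station heuristic would pick R3, R5, and R2 for 23, but a cheaper cover exists.
Choose R2 and R5: together they cover Elm, Teak, Alder, Fir, Cedar — every station.
Total annual cost: 10 + 10 = 20.
No cover costs less than 20.

20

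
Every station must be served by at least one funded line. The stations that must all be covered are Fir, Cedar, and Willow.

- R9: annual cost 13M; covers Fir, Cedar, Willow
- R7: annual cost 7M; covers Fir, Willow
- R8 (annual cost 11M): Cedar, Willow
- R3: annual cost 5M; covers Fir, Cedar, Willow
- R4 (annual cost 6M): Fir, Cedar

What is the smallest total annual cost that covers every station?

This is a weighted set-cover instance.
R3 alone covers Fir, Cedar, Willow — every station.
Total annual cost: 5.
No cover costs less than 5.

5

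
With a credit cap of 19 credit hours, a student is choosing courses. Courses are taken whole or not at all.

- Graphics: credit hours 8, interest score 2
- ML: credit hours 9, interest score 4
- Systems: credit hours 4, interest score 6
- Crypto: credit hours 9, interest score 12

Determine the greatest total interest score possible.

Allowing fractional choices, the relaxed optimum would be about 20.7, but courses are indivisible.
Systems + Crypto: credit hours 4 + 9 = 13 ≤ 19, interest score 6 + 12 = 18.
ML + Crypto: credit hours 9 + 9 = 18 ≤ 19, interest score 4 + 12 = 16.
Graphics + Crypto: credit hours 8 + 9 = 17 ≤ 19, interest score 2 + 12 = 14.
Best is Systems and Crypto with total interest score 18.

18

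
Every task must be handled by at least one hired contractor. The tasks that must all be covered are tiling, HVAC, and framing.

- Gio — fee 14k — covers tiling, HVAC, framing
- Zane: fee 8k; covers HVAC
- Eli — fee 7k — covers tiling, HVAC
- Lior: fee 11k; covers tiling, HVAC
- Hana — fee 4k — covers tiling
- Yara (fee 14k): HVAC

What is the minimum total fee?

The greedy cost-per-new-task heuristic would pick Eli and Gio for 21, but a cheaper cover exists.
Gio alone covers tiling, HVAC, framing — every task.
Total fee: 14.
No cover costs less than 14.

14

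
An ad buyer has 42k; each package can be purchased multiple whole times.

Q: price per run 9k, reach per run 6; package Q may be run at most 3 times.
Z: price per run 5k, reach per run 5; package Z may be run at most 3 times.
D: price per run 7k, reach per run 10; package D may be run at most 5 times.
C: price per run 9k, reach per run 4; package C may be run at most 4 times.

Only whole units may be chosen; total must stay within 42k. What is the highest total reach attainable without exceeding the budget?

D has the best ratio (10/7); taking only D gives at most 5×10 = 50 (stopped by the supply cap of 5).
Mixing does better — 1×Z and 5×D: price 40 ≤ 42, reach 1·5 + 5·10 = 55.

55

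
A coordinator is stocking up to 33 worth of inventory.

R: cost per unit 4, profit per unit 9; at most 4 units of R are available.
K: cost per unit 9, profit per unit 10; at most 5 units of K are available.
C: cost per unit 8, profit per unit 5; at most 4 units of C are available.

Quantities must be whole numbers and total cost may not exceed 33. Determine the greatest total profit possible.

51

4×R, 1×K, and 1×C: cost 33 ≤ 33, profit 4·9 + 1·10 + 1·5 = 51.
3×R and 2×K: cost 30 ≤ 33, profit 3·9 + 2·10 = 47.
Best is 51.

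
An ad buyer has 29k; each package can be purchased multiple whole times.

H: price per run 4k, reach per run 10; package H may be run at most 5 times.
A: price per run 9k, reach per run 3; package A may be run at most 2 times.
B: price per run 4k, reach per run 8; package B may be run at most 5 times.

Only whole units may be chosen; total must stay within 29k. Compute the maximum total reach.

66

H has the best ratio (10/4); taking only H gives at most 5×10 = 50 (stopped by the supply cap of 5).
Mixing does better — 5×H and 2×B: price 28 ≤ 29, reach 5·10 + 2·8 = 66.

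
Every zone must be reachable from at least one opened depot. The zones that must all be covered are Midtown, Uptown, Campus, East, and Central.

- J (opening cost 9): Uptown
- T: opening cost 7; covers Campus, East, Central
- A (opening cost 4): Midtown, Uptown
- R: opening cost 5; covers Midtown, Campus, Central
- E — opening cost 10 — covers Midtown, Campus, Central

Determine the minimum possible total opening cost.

11

The greedy cost-per-new-zone heuristic would pick R, A, and T for 16, but a cheaper cover exists.
Choose T and A: together they cover Midtown, Uptown, Campus, East, Central — every zone.
Total opening cost: 7 + 4 = 11.
No cover costs less than 11.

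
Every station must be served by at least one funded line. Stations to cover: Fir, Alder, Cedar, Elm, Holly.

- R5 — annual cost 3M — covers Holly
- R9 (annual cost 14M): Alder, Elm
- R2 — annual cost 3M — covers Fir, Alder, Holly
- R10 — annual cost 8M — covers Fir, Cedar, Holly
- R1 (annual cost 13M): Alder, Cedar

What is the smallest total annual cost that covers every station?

The greedy cost-per-new-station heuristic would pick R2, R10, and R9 for 25, but a cheaper cover exists.
Choose R9 and R10: together they cover Fir, Alder, Cedar, Elm, Holly — every station.
Total annual cost: 14 + 8 = 22.
No cover costs less than 22.

22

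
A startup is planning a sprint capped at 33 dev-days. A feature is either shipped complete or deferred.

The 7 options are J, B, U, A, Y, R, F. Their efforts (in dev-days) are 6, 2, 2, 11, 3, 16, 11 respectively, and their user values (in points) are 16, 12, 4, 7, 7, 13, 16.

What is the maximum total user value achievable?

58

Allowing fractional choices, the relaxed optimum would be about 62.3, but features are indivisible.
J + B + U + A + F: effort 6 + 2 + 2 + 11 + 11 = 32 ≤ 33, user value 16 + 12 + 4 + 7 + 16 = 55.
J + B + A + Y + F: effort 6 + 2 + 11 + 3 + 11 = 33 ≤ 33, user value 16 + 12 + 7 + 7 + 16 = 58.
J + B + U + Y + F: effort 6 + 2 + 2 + 3 + 11 = 24 ≤ 33, user value 16 + 12 + 4 + 7 + 16 = 55.
Best is J, B, A, Y, and F with total user value 58.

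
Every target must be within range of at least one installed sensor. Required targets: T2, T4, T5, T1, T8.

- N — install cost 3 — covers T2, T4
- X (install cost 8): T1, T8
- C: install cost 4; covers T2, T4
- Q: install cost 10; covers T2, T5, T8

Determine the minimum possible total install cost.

21

Choose N, X, and Q: together they cover T2, T4, T5, T1, T8 — every target.
Total install cost: 3 + 8 + 10 = 21.
No cover costs less than 21.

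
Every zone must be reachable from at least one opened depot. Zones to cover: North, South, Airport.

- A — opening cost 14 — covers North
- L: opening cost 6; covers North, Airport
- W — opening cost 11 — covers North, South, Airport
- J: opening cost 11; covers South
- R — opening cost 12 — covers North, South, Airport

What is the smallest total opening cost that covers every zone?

This is an integer covering problem.
The greedy cost-per-new-zone heuristic would pick L and W for 17, but a cheaper cover exists.
W alone covers North, South, Airport — every zone.
Total opening cost: 11.
No cover costs less than 11.

11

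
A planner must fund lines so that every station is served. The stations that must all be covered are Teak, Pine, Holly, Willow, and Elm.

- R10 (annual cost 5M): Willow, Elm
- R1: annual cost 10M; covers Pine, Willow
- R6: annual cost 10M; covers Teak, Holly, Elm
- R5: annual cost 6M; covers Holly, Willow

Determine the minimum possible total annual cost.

20

The greedy cost-per-new-station heuristic would pick R10, R6, and R1 for 25, but a cheaper cover exists.
Choose R1 and R6: together they cover Teak, Pine, Holly, Willow, Elm — every station.
Total annual cost: 10 + 10 = 20.
No cover costs less than 20.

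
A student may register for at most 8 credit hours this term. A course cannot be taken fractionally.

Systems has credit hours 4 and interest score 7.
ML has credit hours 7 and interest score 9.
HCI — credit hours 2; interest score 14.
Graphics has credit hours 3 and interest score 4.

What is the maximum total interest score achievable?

Allowing fractional choices, the relaxed optimum would be about 23.7, but courses are indivisible.
Systems + HCI: credit hours 4 + 2 = 6 ≤ 8, interest score 7 + 14 = 21.
HCI: credit hours 2 ≤ 8, interest score 14.
HCI + Graphics: credit hours 2 + 3 = 5 ≤ 8, interest score 14 + 4 = 18.
Best is Systems and HCI with total interest score 21.

21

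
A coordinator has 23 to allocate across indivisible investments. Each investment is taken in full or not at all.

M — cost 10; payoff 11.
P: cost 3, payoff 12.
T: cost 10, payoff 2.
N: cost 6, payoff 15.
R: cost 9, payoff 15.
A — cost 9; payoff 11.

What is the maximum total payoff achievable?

42

Take P, N, and R: cost 3 + 6 + 9 = 18 ≤ 23, payoff 12 + 15 + 15 = 42.
No other feasible combination does better.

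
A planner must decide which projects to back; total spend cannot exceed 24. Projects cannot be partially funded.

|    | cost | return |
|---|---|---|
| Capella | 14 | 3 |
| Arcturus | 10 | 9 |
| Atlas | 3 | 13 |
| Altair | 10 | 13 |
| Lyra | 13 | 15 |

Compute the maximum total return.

Take Arcturus, Atlas, and Altair: cost 10 + 3 + 10 = 23 ≤ 24, return 9 + 13 + 13 = 35.
No other feasible combination does better.

35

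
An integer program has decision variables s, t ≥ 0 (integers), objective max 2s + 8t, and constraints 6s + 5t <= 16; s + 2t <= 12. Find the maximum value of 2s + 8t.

The continuous relaxation peaks at (0, 3.2) with value 25.60; rounding to a feasible lattice point costs some objective.
(s,t)=(0,3): 6·0+5·3=15≤16, 1·0+2·3=6≤12, objective 24.
(s,t)=(1,2): 6·1+5·2=16≤16, 1·1+2·2=5≤12, objective 18.
(s,t)=(0,2): 6·0+5·2=10≤16, 1·0+2·2=4≤12, objective 16.
The best lattice point is (0,3), giving 24.

24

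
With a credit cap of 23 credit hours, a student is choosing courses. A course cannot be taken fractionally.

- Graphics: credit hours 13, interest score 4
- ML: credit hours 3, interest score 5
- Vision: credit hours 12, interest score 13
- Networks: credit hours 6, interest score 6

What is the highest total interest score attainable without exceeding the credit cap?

This is a 0-1 knapsack instance.
Allowing fractional choices, the relaxed optimum would be about 24.6, but courses are indivisible.
ML + Vision + Networks: credit hours 3 + 12 + 6 = 21 ≤ 23, interest score 5 + 13 + 6 = 24.
ML + Vision: credit hours 3 + 12 = 15 ≤ 23, interest score 5 + 13 = 18.
Vision + Networks: credit hours 12 + 6 = 18 ≤ 23, interest score 13 + 6 = 19.
Best is ML, Vision, and Networks with total interest score 24.

24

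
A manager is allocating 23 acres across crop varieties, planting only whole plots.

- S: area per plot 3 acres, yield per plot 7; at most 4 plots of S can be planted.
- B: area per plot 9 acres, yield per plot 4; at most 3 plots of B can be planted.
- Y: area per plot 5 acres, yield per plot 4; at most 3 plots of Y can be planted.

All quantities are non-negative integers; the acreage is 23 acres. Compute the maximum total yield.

36

4×S and 2×Y: area 22 ≤ 23, yield 4·7 + 2·4 = 36.
4×S and 1×Y: area 17 ≤ 23, yield 4·7 + 1·4 = 32.
Best is 36.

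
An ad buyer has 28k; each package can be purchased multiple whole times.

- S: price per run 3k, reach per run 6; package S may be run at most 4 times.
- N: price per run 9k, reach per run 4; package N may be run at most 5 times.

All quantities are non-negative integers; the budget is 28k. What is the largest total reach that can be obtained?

28

4×S and 1×N: price 21 ≤ 28, reach 4·6 + 1·4 = 28.
3×S and 2×N: price 27 ≤ 28, reach 3·6 + 2·4 = 26.
Best is 28.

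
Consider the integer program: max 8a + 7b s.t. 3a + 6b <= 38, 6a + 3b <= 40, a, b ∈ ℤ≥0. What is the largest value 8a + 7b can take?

61

Relaxing integrality, the LP optimum is 65.33 at (a,b) = (4.67, 4), which is not an integer point.
(a,b)=(5,3): 3·5+6·3=33≤38, 6·5+3·3=39≤40, objective 61.
(a,b)=(4,4): 3·4+6·4=36≤38, 6·4+3·4=36≤40, objective 60.
(a,b)=(5,2): 3·5+6·2=27≤38, 6·5+3·2=36≤40, objective 54.
Maximum is 61 at (a,b)=(5,3).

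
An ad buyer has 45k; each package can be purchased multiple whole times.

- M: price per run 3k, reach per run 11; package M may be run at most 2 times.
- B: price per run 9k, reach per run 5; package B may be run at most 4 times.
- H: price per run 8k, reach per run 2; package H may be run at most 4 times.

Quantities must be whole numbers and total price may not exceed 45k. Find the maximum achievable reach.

M has the best ratio (11/3); taking only M gives at most 2×11 = 22 (stopped by the supply cap of 2).
Mixing does better — 2×M and 4×B: price 42 ≤ 45, reach 2·11 + 4·5 = 42.

42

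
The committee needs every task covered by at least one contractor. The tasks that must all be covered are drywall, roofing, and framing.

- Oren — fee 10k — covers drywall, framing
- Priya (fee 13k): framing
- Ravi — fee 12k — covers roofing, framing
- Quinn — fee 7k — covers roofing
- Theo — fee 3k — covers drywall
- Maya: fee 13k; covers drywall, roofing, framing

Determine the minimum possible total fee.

The greedy cost-per-new-task heuristic would pick Theo and Ravi for 15, but a cheaper cover exists.
Maya alone covers drywall, roofing, framing — every task.
Total fee: 13.
No cover costs less than 13.

13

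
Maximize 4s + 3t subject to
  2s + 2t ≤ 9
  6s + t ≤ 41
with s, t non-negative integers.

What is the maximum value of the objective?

16

(s,t)=(4,0) is feasible, giving 16.
(s,t)=(3,1) is feasible, giving 15.
(s,t)=(3,0) is feasible, giving 12.
No feasible integer point exceeds 16.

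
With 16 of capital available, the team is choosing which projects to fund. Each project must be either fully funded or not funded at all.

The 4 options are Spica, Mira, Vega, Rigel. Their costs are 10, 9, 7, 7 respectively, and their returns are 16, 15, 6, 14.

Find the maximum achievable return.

29

Mira + Rigel: cost 9 + 7 = 16 ≤ 16, return 15 + 14 = 29.
Mira + Vega: cost 9 + 7 = 16 ≤ 16, return 15 + 6 = 21.
Best is Mira and Rigel with total return 29.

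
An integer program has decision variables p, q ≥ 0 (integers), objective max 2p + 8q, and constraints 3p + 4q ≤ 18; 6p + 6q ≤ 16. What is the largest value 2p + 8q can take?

Relaxing integrality, the LP optimum is 21.33 at (p,q) = (0, 2.67), which is not an integer point.
(p,q)=(0,2): 3·0+4·2=8≤18, 6·0+6·2=12≤16, objective 16.
(p,q)=(1,1): 3·1+4·1=7≤18, 6·1+6·1=12≤16, objective 10.
(p,q)=(0,1): 3·0+4·1=4≤18, 6·0+6·1=6≤16, objective 8.
Maximum is 16 at (p,q)=(0,2).

16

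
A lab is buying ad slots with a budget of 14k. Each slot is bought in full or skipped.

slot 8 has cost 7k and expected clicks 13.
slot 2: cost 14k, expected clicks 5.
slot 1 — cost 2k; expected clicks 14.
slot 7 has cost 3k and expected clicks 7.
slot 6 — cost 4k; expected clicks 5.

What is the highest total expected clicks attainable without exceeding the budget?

Allowing fractional choices, the relaxed optimum would be about 36.5, but ad slots are indivisible.
slot 8 + slot 1 + slot 6: cost 7 + 2 + 4 = 13 ≤ 14, expected clicks 13 + 14 + 5 = 32.
slot 8 + slot 1 + slot 7: cost 7 + 2 + 3 = 12 ≤ 14, expected clicks 13 + 14 + 7 = 34.
Best is slot 8, slot 1, and slot 7 with total expected clicks 34.

34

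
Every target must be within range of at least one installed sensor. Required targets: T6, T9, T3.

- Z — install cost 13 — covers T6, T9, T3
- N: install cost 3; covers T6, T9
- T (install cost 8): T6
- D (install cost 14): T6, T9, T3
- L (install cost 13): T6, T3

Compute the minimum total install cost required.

This is a weighted set-cover instance.
The greedy cost-per-new-target heuristic would pick N and Z for 16, but a cheaper cover exists.
Z alone covers T6, T9, T3 — every target.
Total install cost: 13.
No cover costs less than 13.

13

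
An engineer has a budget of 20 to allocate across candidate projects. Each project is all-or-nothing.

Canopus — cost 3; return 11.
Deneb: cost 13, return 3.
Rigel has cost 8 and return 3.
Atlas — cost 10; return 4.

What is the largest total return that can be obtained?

Take Canopus and Atlas: cost 3 + 10 = 13 ≤ 20, return 11 + 4 = 15.
No other feasible combination does better.

15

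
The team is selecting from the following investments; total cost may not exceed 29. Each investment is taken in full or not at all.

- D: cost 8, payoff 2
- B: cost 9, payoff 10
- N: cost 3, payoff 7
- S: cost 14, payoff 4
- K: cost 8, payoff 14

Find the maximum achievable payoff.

This is an integer program with binary decision variables.
Take D, B, N, and K: cost 8 + 9 + 3 + 8 = 28 ≤ 29, payoff 2 + 10 + 7 + 14 = 33.
No other feasible combination does better.

33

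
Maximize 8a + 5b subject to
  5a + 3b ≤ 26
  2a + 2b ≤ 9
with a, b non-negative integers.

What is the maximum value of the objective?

The continuous relaxation peaks at (4.5, 0) with value 36.00; rounding to a feasible lattice point costs some objective.
(a,b)=(4,0): 5·4+3·0=20≤26, 2·4+2·0=8≤9, objective 32.
(a,b)=(3,1): 5·3+3·1=18≤26, 2·3+2·1=8≤9, objective 29.
The best lattice point is (4,0), giving 32.

32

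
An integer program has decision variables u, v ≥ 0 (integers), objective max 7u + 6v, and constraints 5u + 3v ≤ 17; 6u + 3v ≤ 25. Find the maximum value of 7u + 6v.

Relaxing integrality, the LP optimum is 34.00 at (u,v) = (0, 5.67), which is not an integer point.
(u,v)=(1,4): 5·1+3·4=17≤17, 6·1+3·4=18≤25, objective 31.
(u,v)=(0,5): 5·0+3·5=15≤17, 6·0+3·5=15≤25, objective 30.
(u,v)=(1,3): 5·1+3·3=14≤17, 6·1+3·3=15≤25, objective 25.
(u,v)=(0,4): 5·0+3·4=12≤17, 6·0+3·4=12≤25, objective 24.
Maximum is 31 at (u,v)=(1,4).

31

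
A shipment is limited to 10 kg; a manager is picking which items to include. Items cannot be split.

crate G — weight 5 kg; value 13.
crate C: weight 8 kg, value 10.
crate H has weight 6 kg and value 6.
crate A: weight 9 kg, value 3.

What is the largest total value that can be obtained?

Allowing fractional choices, the relaxed optimum would be about 19.2, but items are indivisible.
crate G: weight 5 ≤ 10, value 13.
crate H: weight 6 ≤ 10, value 6.
crate C: weight 8 ≤ 10, value 10.
Best is crate G with total value 13.

13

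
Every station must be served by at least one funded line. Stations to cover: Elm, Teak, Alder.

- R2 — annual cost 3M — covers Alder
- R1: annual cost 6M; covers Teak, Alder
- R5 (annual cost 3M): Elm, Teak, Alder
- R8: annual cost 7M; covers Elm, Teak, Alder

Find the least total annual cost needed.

3

R5 alone covers Elm, Teak, Alder — every station.
Total annual cost: 3.
No cover costs less than 3.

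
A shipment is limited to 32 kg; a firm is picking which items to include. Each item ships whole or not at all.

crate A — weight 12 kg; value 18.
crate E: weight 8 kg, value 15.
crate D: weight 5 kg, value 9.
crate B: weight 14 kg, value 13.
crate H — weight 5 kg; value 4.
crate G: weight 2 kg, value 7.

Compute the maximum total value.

Take crate A, crate E, crate D, crate H, and crate G: weight 12 + 8 + 5 + 5 + 2 = 32 ≤ 32, value 18 + 15 + 9 + 4 + 7 = 53.
No other feasible combination does better.

53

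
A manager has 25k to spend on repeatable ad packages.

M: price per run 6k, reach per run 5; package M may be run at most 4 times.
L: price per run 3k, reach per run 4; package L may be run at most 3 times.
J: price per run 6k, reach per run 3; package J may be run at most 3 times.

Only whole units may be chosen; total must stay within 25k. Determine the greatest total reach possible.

23

2×M and 3×L: price 21 ≤ 25, reach 2·5 + 3·4 = 22.
3×M and 2×L: price 24 ≤ 25, reach 3·5 + 2·4 = 23.
Best is 23.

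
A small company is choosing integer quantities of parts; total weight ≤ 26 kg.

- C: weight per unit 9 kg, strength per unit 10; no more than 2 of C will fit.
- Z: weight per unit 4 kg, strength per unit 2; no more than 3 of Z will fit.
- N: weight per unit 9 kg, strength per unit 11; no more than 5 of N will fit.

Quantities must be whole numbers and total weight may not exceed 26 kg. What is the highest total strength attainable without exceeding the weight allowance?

This is a bounded integer knapsack.
N has the best ratio (11/9); taking only N gives at most 2×11 = 22 (stopped by the weight limit).
Mixing does better — 2×Z and 2×N: weight 26 ≤ 26, strength 2·2 + 2·11 = 26.

26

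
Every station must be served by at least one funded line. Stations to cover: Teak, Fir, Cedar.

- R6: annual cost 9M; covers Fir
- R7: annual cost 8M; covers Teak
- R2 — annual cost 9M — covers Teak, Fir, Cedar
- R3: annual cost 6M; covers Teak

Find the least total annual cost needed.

R2 alone covers Teak, Fir, Cedar — every station.
Total annual cost: 9.
No cover costs less than 9.

9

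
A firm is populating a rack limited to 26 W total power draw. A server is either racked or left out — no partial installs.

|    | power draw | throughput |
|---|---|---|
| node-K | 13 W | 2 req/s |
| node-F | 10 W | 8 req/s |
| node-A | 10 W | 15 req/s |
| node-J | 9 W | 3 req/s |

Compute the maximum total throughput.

This is an integer program with binary decision variables.
node-F + node-A: power draw 10 + 10 = 20 ≤ 26, throughput 8 + 15 = 23.
node-A + node-J: power draw 10 + 9 = 19 ≤ 26, throughput 15 + 3 = 18.
Best is node-F and node-A with total throughput 23.

23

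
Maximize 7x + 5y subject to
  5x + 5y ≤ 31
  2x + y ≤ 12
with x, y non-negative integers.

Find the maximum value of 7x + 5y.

42

The continuous relaxation peaks at (5.8, 0.4) with value 42.60; rounding to a feasible lattice point costs some objective.
(x,y)=(6,0): 5·6+5·0=30≤31, 2·6+1·0=12≤12, objective 42.
(x,y)=(5,1): 5·5+5·1=30≤31, 2·5+1·1=11≤12, objective 40.
No feasible integer point exceeds 42.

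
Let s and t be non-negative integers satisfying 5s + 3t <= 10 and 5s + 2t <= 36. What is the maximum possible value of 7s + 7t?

(s,t)=(0,3) is feasible, giving 21.
(s,t)=(0,2) is feasible, giving 14.
The best lattice point is (0,3), giving 21.

21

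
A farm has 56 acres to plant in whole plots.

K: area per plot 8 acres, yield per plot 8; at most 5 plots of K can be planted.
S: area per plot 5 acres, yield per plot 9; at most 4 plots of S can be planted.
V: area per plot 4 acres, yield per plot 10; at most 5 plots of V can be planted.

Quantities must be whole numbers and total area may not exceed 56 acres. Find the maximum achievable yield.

This is a bounded integer knapsack.
Take 2×K, 4×S, and 5×V: area 56 ≤ 56, yield 2·8 + 4·9 + 5·10 = 102.
V has the best ratio (10/4) and is taken to its limit of 5; remaining capacity is filled optimally with the others.

102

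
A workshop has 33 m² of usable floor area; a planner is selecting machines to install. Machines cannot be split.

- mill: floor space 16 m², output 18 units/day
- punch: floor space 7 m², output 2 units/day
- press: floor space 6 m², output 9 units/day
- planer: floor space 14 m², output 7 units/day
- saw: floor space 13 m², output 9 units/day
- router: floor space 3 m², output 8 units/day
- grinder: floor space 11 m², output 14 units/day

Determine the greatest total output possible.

Allowing fractional choices, the relaxed optimum would be about 45.6, but machines are indivisible.
mill + press + grinder: floor space 16 + 6 + 11 = 33 ≤ 33, output 18 + 9 + 14 = 41.
mill + router + grinder: floor space 16 + 3 + 11 = 30 ≤ 33, output 18 + 8 + 14 = 40.
press + saw + router + grinder: floor space 6 + 13 + 3 + 11 = 33 ≤ 33, output 9 + 9 + 8 + 14 = 40.
Best is mill, press, and grinder with total output 41.

41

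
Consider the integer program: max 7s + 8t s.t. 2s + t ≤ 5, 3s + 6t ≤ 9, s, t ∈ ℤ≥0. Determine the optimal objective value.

(s,t)=(1,1): 2·1+1·1=3≤5, 3·1+6·1=9≤9, objective 15.
(s,t)=(2,0): 2·2+1·0=4≤5, 3·2+6·0=6≤9, objective 14.
The best lattice point is (1,1), giving 15.

15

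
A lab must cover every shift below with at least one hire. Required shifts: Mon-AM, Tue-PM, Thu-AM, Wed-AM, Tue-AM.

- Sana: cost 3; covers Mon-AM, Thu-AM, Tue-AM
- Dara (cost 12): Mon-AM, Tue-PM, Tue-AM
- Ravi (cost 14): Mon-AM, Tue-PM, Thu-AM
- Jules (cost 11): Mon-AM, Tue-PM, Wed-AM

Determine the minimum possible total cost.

14

This is a weighted set-cover instance.
Choose Sana and Jules: together they cover Mon-AM, Tue-PM, Thu-AM, Wed-AM, Tue-AM — every shift.
Total cost: 3 + 11 = 14.
No cover costs less than 14.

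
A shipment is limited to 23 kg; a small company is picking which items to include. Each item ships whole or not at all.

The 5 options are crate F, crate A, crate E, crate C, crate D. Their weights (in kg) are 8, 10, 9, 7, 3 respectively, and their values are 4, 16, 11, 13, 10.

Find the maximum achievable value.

39

crate A + crate C + crate D: weight 10 + 7 + 3 = 20 ≤ 23, value 16 + 13 + 10 = 39.
crate E + crate C + crate D: weight 9 + 7 + 3 = 19 ≤ 23, value 11 + 13 + 10 = 34.
crate A + crate E + crate D: weight 10 + 9 + 3 = 22 ≤ 23, value 16 + 11 + 10 = 37.
Best is crate A, crate C, and crate D with total value 39.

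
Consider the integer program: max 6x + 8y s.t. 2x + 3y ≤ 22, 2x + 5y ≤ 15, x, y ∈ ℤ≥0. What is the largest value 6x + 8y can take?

The continuous relaxation peaks at (7.5, 0) with value 45.00; rounding to a feasible lattice point costs some objective.
(x,y)=(7,0): 2·7+3·0=14≤22, 2·7+5·0=14≤15, objective 42.
(x,y)=(6,0): 2·6+3·0=12≤22, 2·6+5·0=12≤15, objective 36.
No feasible integer point exceeds 42.

42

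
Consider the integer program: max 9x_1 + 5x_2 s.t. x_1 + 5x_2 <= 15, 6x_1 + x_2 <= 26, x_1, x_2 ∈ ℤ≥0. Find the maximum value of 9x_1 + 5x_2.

46

The continuous relaxation peaks at (3.97, 2.21) with value 46.72; rounding to a feasible lattice point costs some objective.
(x_1,x_2)=(4,2): 1·4+5·2=14≤15, 6·4+1·2=26≤26, objective 46.
(x_1,x_2)=(4,1): 1·4+5·1=9≤15, 6·4+1·1=25≤26, objective 41.
(x_1,x_2)=(3,2): 1·3+5·2=13≤15, 6·3+1·2=20≤26, objective 37.
The best lattice point is (4,2), giving 46.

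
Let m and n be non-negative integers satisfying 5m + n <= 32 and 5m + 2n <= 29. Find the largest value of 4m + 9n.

126

The continuous relaxation peaks at (0, 14.5) with value 130.50; rounding to a feasible lattice point costs some objective.
(m,n)=(0,14): 5·0+1·14=14≤32, 5·0+2·14=28≤29, objective 126.
(m,n)=(0,13): 5·0+1·13=13≤32, 5·0+2·13=26≤29, objective 117.
Maximum is 126 at (m,n)=(0,14).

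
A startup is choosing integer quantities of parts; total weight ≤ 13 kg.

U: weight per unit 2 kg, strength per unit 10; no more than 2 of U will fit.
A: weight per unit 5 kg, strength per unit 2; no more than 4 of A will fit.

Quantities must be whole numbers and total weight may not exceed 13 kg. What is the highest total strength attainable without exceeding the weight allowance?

22

This is a bounded integer knapsack.
Take 2×U and 1×A: weight 9 ≤ 13, strength 2·10 + 1·2 = 22.
U has the best ratio (10/2) and is taken to its limit of 2; remaining capacity is filled optimally with the others.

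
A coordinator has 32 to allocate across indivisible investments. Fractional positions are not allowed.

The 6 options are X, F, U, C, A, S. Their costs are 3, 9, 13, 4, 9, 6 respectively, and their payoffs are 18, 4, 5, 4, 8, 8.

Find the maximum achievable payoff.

42

Allowing fractional choices, the relaxed optimum would be about 42.4, but investments are indivisible.
X + U + A + S: cost 3 + 13 + 9 + 6 = 31 ≤ 32, payoff 18 + 5 + 8 + 8 = 39.
X + F + C + A + S: cost 3 + 9 + 4 + 9 + 6 = 31 ≤ 32, payoff 18 + 4 + 4 + 8 + 8 = 42.
X + C + A + S: cost 3 + 4 + 9 + 6 = 22 ≤ 32, payoff 18 + 4 + 8 + 8 = 38.
Best is X, F, C, A, and S with total payoff 42.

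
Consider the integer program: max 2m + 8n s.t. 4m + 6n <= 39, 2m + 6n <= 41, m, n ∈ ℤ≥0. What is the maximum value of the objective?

48

(m,n)=(0,6): 4·0+6·6=36≤39, 2·0+6·6=36≤41, objective 48.
(m,n)=(1,5): 4·1+6·5=34≤39, 2·1+6·5=32≤41, objective 42.
(m,n)=(0,5): 4·0+6·5=30≤39, 2·0+6·5=30≤41, objective 40.
The best lattice point is (0,6), giving 48.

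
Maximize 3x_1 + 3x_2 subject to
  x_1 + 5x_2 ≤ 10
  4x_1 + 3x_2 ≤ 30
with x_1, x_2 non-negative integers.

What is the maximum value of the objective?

21

The continuous relaxation peaks at (7.06, 0.588) with value 22.94; rounding to a feasible lattice point costs some objective.
(x_1,x_2)=(7,0): 1·7+5·0=7≤10, 4·7+3·0=28≤30, objective 21.
(x_1,x_2)=(6,0): 1·6+5·0=6≤10, 4·6+3·0=24≤30, objective 18.
The best lattice point is (7,0), giving 21.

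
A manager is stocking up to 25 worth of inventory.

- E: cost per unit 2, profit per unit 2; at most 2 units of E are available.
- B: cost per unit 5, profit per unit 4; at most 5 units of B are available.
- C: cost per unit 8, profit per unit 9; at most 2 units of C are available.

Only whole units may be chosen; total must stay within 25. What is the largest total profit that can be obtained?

26

This is a bounded integer knapsack.
C has the best ratio (9/8); taking only C gives at most 2×9 = 18 (stopped by the supply cap of 2).
Mixing does better — 2×E, 1×B, and 2×C: cost 25 ≤ 25, profit 2·2 + 1·4 + 2·9 = 26.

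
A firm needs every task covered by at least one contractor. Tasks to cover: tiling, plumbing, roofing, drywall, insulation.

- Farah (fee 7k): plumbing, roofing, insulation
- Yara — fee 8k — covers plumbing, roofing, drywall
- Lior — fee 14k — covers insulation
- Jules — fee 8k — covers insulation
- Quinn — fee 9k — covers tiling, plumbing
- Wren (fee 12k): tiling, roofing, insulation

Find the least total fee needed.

20

The greedy cost-per-new-task heuristic would pick Farah, Yara, and Quinn for 24, but a cheaper cover exists.
Choose Yara and Wren: together they cover tiling, plumbing, roofing, drywall, insulation — every task.
Total fee: 8 + 12 = 20.
No cover costs less than 20.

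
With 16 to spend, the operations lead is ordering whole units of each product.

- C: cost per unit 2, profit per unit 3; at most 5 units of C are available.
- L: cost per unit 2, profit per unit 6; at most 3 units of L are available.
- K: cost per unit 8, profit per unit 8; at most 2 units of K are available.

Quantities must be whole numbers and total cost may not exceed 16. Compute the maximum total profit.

This is a bounded integer knapsack.
Take 5×C and 3×L: cost 16 ≤ 16, profit 5·3 + 3·6 = 33.
L has the best ratio (6/2) and is taken to its limit of 3; remaining capacity is filled optimally with the others.

33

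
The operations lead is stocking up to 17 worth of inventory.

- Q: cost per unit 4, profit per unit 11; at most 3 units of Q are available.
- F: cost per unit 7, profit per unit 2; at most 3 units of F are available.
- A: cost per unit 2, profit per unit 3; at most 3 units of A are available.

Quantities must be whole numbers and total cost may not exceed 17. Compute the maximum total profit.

39

Q has the best ratio (11/4); taking only Q gives at most 3×11 = 33 (stopped by the supply cap of 3).
Mixing does better — 3×Q and 2×A: cost 16 ≤ 17, profit 3·11 + 2·3 = 39.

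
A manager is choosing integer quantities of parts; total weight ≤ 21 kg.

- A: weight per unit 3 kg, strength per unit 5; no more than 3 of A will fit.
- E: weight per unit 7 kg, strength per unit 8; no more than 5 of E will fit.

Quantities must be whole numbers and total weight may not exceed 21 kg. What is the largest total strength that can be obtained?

26

Take 2×A and 2×E: weight 20 ≤ 21, strength 2·5 + 2·8 = 26.
No other integer combination yields more.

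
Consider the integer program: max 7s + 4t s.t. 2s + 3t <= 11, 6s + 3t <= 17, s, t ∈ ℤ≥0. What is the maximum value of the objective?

19

(s,t)=(1,3): 2·1+3·3=11≤11, 6·1+3·3=15≤17, objective 19.
(s,t)=(2,1): 2·2+3·1=7≤11, 6·2+3·1=15≤17, objective 18.
(s,t)=(1,2): 2·1+3·2=8≤11, 6·1+3·2=12≤17, objective 15.
Maximum is 19 at (s,t)=(1,3).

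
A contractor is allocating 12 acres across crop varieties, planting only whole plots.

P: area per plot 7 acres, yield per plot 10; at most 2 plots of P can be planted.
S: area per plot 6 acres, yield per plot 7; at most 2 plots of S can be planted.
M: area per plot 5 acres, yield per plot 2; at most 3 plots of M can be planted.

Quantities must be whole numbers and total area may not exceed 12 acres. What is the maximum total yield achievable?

P has the best ratio (10/7); taking only P gives at most 1×10 = 10 (stopped by the area limit).
Mixing does better — 2×S: area 12 ≤ 12, yield 2·7 = 14.

14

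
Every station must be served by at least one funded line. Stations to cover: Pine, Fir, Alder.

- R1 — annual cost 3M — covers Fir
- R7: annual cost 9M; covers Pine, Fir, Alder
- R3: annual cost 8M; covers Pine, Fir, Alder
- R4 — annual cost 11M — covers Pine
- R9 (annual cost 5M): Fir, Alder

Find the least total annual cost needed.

8

The greedy cost-per-new-station heuristic would pick R9 and R3 for 13, but a cheaper cover exists.
R3 alone covers Pine, Fir, Alder — every station.
Total annual cost: 8.
No cover costs less than 8.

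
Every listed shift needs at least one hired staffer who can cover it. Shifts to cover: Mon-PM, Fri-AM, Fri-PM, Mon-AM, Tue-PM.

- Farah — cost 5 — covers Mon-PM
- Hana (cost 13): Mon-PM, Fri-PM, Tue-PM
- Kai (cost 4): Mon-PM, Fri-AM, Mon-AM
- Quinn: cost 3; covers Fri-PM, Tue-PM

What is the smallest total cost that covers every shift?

Choose Kai and Quinn: together they cover Mon-PM, Fri-AM, Fri-PM, Mon-AM, Tue-PM — every shift.
Total cost: 4 + 3 = 7.
No cover costs less than 7.

7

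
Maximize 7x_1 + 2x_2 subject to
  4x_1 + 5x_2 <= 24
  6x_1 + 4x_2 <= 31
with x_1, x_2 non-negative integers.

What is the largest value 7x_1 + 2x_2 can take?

35

Relaxing integrality, the LP optimum is 36.17 at (x_1,x_2) = (5.17, 0), which is not an integer point.
(x_1,x_2)=(5,0): 4·5+5·0=20≤24, 6·5+4·0=30≤31, objective 35.
(x_1,x_2)=(4,1): 4·4+5·1=21≤24, 6·4+4·1=28≤31, objective 30.
Maximum is 35 at (x_1,x_2)=(5,0).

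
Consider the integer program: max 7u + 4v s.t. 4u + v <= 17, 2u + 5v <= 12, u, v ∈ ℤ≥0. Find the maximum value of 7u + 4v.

(u,v)=(4,0): 4·4+1·0=16≤17, 2·4+5·0=8≤12, objective 28.
(u,v)=(3,1): 4·3+1·1=13≤17, 2·3+5·1=11≤12, objective 25.
(u,v)=(3,0): 4·3+1·0=12≤17, 2·3+5·0=6≤12, objective 21.
Maximum is 28 at (u,v)=(4,0).

28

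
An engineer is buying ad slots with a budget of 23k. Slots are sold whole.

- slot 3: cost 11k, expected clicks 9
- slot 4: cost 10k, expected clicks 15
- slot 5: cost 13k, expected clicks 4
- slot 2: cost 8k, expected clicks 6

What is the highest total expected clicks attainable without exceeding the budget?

Allowing fractional choices, the relaxed optimum would be about 25.5, but ad slots are indivisible.
slot 4 + slot 2: cost 10 + 8 = 18 ≤ 23, expected clicks 15 + 6 = 21.
slot 4 + slot 5: cost 10 + 13 = 23 ≤ 23, expected clicks 15 + 4 = 19.
slot 3 + slot 4: cost 11 + 10 = 21 ≤ 23, expected clicks 9 + 15 = 24.
Best is slot 3 and slot 4 with total expected clicks 24.

24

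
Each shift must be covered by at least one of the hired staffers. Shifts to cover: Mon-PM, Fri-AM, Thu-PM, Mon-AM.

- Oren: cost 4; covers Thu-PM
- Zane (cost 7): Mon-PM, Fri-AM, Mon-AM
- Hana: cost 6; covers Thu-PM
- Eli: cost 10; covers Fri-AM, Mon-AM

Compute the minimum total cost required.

This is a weighted set-cover instance.
Choose Oren and Zane: together they cover Mon-PM, Fri-AM, Thu-PM, Mon-AM — every shift.
Total cost: 4 + 7 = 11.
No cover costs less than 11.

11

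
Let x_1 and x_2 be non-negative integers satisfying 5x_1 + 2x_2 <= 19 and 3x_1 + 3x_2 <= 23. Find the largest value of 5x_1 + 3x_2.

23

Relaxing integrality, the LP optimum is 25.44 at (x_1,x_2) = (1.22, 6.44), which is not an integer point.
(x_1,x_2)=(1,6): 5·1+2·6=17≤19, 3·1+3·6=21≤23, objective 23.
(x_1,x_2)=(0,7): 5·0+2·7=14≤19, 3·0+3·7=21≤23, objective 21.
(x_1,x_2)=(1,5): 5·1+2·5=15≤19, 3·1+3·5=18≤23, objective 20.
No feasible integer point exceeds 23.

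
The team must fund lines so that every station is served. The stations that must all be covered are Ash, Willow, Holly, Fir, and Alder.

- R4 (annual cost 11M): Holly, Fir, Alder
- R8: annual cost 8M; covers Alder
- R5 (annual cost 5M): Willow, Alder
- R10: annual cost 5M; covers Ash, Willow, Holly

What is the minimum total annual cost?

The greedy cost-per-new-station heuristic would pick R10, R5, and R4 for 21, but a cheaper cover exists.
Choose R4 and R10: together they cover Ash, Willow, Holly, Fir, Alder — every station.
Total annual cost: 11 + 5 = 16.
No cover costs less than 16.

16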